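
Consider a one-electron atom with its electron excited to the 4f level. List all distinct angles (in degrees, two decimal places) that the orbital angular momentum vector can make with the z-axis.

θ ∈ {30.00°, 54.74°, 73.22°, 90.00°, 106.78°, 125.26°, 150.00°}

The 4f level has l = 3.
|L|² = l(l+1)ℏ² = 12ℏ², so |L| = 2√3 ℏ.
cos θ = m_l/√12 for each m_l ∈ {-3, -2, -1, 0, 1, 2, 3}.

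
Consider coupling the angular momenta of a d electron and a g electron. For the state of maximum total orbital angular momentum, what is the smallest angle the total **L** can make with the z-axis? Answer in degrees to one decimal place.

The total orbital quantum number L ranges from |l₁ − l₂| to l₁ + l₂ in integer steps.
So L can be 2, 3, 4, 5, 6.
The maximum is L = 6, with |L_tot| = ℏ√(6·7) = √42 ℏ.
The minimum angle with z is arccos(6/√42) ≈ 22.2°.

θ_min ≈ 22.2°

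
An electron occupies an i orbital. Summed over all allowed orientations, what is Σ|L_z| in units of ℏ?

An i state has l = 6.
The allowed m_l values are -6, -5, -4, -3, -2, -1, 0, 1, 2, 3, 4, 5, 6.
Σ|m_l| = 2·6(6+1)/2 = 42.

Σ|L_z| = 42 ℏ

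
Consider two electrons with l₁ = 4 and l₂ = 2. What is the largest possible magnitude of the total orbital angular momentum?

Angular momentum addition gives L = |l₁ − l₂|, …, l₁ + l₂.
Allowed values: L = 2, 3, 4, 5, 6.
The largest magnitude corresponds to L = 6: |L_tot| = ℏ√(6·7) = √42 ℏ.

|L_tot|_max = √42 ℏ ≈ 6.481ℏ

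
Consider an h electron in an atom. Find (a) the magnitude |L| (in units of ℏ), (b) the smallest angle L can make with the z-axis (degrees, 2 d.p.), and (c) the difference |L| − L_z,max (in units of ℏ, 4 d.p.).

H corresponds to l = 5.
|L| = ℏ√(5·6) = √30 ℏ ≈ 5.477ℏ.
cos θ_min = 5/√30, so θ_min ≈ 24.09°.
|L| − L_z,max = (√30 − 5)ℏ ≈ 0.4772ℏ.

|L| = √30 ℏ ≈ 5.477ℏ; θ_min ≈ 24.09°; |L|−L_z,max ≈ 0.4772ℏ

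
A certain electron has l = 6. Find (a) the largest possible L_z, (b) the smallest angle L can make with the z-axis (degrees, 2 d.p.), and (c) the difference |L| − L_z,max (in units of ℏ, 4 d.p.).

L_z,max = 6ℏ; θ_min ≈ 22.21°; |L|−L_z,max ≈ 0.4807ℏ

L_z,max = lℏ = 6ℏ.
cos θ_min = 6/√42, so θ_min ≈ 22.21°.
|L| − L_z,max = (√42 − 6)ℏ ≈ 0.4807ℏ.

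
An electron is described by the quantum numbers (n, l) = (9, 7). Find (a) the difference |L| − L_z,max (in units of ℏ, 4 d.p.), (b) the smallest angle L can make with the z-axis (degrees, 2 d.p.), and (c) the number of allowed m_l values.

|L|−L_z,max ≈ 0.4833ℏ; θ_min ≈ 20.70°; 15 values

|L| − L_z,max = (2√14 − 7)ℏ ≈ 0.4833ℏ.
cos θ_min = 7/√56, so θ_min ≈ 20.70°.
There are 2l+1 = 15 values of m_l.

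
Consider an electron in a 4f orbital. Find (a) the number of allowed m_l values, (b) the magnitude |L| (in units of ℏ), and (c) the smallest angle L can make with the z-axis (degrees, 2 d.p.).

7 values; |L| = 2√3 ℏ ≈ 3.464ℏ; θ_min ≈ 30.00°

The 4f subshell has l = 3.
There are 2l+1 = 7 values of m_l.
|L| = ℏ√(3·4) = 2√3 ℏ ≈ 3.464ℏ.
cos θ_min = 3/√12, so θ_min ≈ 30.00°.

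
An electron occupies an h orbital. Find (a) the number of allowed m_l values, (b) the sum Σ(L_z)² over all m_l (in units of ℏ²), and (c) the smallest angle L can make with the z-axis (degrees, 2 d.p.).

11 values; Σ(L_z)² = 110 ℏ²; θ_min ≈ 24.09°

For an h orbital, l = 5.
There are 2l+1 = 11 values of m_l.
Σ m_l² = 110, so Σ(L_z)² = 110 ℏ².
cos θ_min = 5/√30, so θ_min ≈ 24.09°.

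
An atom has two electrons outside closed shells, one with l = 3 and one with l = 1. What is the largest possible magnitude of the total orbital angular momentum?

|L_tot|_max = 2√5 ℏ ≈ 4.472ℏ

By the triangle rule, |l₁ − l₂| ≤ L ≤ l₁ + l₂.
So L can be 2, 3, 4.
The largest magnitude corresponds to L = 4: |L_tot| = ℏ√(4·5) = 2√5 ℏ.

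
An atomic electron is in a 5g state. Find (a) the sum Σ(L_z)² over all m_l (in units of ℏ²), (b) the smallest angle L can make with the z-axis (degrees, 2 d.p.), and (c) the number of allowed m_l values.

5g means n = 5, l = 4.
Σ m_l² = 60, so Σ(L_z)² = 60 ℏ².
cos θ_min = 4/√20, so θ_min ≈ 26.57°.
There are 2l+1 = 9 values of m_l.

Σ(L_z)² = 60 ℏ²; θ_min ≈ 26.57°; 9 values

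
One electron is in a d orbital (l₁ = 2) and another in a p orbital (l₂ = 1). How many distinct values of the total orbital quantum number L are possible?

Angular momentum addition gives L = |l₁ − l₂|, …, l₁ + l₂.
Allowed values: L = 1, 2, 3.
That is 3 values.

3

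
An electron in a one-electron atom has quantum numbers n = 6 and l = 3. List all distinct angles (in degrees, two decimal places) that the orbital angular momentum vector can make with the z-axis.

|L| = √(l(l+1)) ℏ = 2√3 ℏ.
cos θ = m_l/√12 for each m_l ∈ {-3, -2, -1, 0, 1, 2, 3}.

θ ∈ {30.00°, 54.74°, 73.22°, 90.00°, 106.78°, 125.26°, 150.00°}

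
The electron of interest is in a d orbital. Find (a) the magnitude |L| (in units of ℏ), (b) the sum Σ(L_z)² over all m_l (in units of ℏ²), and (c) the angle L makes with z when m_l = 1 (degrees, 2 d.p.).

A d state has l = 2.
|L| = ℏ√(2·3) = √6 ℏ ≈ 2.449ℏ.
Σ m_l² = 10, so Σ(L_z)² = 10 ℏ².
For m_l = 1: cos θ = 1/√6, θ ≈ 65.91°.

|L| = √6 ℏ ≈ 2.449ℏ; Σ(L_z)² = 10 ℏ²; θ(m_l=1) ≈ 65.91°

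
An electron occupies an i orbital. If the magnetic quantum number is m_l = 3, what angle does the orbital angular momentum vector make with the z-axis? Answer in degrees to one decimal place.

θ ≈ 62.4°

I corresponds to l = 6.
|L|² = l(l+1)ℏ² = 42ℏ², so |L| = √42 ℏ.
L_z = m_l ℏ = 3ℏ.
cos θ = L_z/|L| = 3/√42, so θ ≈ 62.4°.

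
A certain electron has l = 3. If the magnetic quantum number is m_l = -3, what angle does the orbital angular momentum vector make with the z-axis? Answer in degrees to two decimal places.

θ ≈ 150.00°

|L|² = l(l+1)ℏ² = 12ℏ², so |L| = 2√3 ℏ.
L_z = m_l ℏ = −3ℏ.
cos θ = L_z/|L| = -3/√12, so θ ≈ 150.00°.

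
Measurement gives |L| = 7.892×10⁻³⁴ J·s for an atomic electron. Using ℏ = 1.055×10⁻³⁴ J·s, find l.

In units of ℏ, |L| ≈ 7.481.
l(l+1) ≈ 7.481² ≈ 55.96, so l = 7.

l = 7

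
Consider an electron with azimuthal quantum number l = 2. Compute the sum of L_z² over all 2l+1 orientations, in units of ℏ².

m_l ∈ {-2, -1, 0, 1, 2}.
Σ m_l² = l(l+1)(2l+1)/3 = 2·3·5/3 = 10.

Σ(L_z)² = 10 ℏ²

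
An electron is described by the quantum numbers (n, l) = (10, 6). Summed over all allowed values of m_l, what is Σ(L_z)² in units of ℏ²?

m_l ∈ {-6, -5, -4, -3, -2, -1, 0, 1, 2, 3, 4, 5, 6}.
Σ m_l² = l(l+1)(2l+1)/3 = 6·7·13/3 = 182.

Σ(L_z)² = 182 ℏ²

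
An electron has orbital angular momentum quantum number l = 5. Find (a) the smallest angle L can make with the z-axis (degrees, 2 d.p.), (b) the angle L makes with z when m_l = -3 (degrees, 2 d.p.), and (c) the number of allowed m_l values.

cos θ_min = 5/√30, so θ_min ≈ 24.09°.
For m_l = -3: cos θ = -3/√30, θ ≈ 123.21°.
There are 2l+1 = 11 values of m_l.

θ_min ≈ 24.09°; θ(m_l=-3) ≈ 123.21°; 11 values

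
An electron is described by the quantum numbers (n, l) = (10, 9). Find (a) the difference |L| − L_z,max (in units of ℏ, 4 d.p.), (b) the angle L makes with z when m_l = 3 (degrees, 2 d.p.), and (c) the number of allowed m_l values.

|L| − L_z,max = (3√10 − 9)ℏ ≈ 0.4868ℏ.
For m_l = 3: cos θ = 3/√90, θ ≈ 71.57°.
There are 2l+1 = 19 values of m_l.

|L|−L_z,max ≈ 0.4868ℏ; θ(m_l=3) ≈ 71.57°; 19 values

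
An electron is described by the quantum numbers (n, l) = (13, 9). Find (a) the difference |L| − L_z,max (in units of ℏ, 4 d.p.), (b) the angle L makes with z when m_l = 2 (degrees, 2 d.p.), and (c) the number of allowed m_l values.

|L|−L_z,max ≈ 0.4868ℏ; θ(m_l=2) ≈ 77.83°; 19 values

|L| − L_z,max = (3√10 − 9)ℏ ≈ 0.4868ℏ.
For m_l = 2: cos θ = 2/√90, θ ≈ 77.83°.
There are 2l+1 = 19 values of m_l.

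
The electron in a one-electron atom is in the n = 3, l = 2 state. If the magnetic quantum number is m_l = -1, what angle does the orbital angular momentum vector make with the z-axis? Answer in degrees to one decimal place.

|L| = √(l(l+1)) ℏ = √6 ℏ.
L_z = m_l ℏ = −1ℏ.
cos θ = L_z/|L| = -1/√6, so θ ≈ 114.1°.

θ ≈ 114.1°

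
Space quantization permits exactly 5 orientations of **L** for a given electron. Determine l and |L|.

5 = 2l + 1, so l = (5−1)/2 = 2.
Then |L| = √(l(l+1)) ℏ = √6 ℏ.

l = 2, |L| = √6 ℏ ≈ 2.449ℏ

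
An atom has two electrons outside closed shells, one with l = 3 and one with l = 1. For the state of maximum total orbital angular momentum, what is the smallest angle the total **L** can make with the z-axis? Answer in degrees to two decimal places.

θ_min ≈ 26.57°

Angular momentum addition gives L = |l₁ − l₂|, …, l₁ + l₂.
L ∈ {2, 3, 4}.
The maximum is L = 4, with |L_tot| = ℏ√(4·5) = 2√5 ℏ.
The minimum angle with z is arccos(4/√20) ≈ 26.57°.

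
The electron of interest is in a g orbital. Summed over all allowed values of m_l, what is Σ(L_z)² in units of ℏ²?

Σ(L_z)² = 60 ℏ²

The letter g corresponds to l = 4.
The allowed m_l values are -4, -3, -2, -1, 0, 1, 2, 3, 4.
Summing m² from −4 to 4: Σ m_l² = 60.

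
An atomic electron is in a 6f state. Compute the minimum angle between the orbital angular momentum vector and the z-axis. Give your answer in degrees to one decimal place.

θ_min ≈ 30.0°

For 6f, l = 3.
|L| = √(l(l+1)) ℏ = 2√3 ℏ.
The smallest angle corresponds to the largest L_z, i.e. m_l = l = 3, giving L_z = 3ℏ.
cos θ_min = 3/√12, so θ_min ≈ 30.0°.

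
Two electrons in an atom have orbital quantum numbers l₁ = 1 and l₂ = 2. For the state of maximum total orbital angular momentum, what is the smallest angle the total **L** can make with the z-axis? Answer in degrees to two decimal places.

θ_min ≈ 30.00°

L runs from |1 − 2| = 1 to 1 + 2 = 3.
Allowed values: L = 1, 2, 3.
The maximum is L = 3, with |L_tot| = ℏ√(3·4) = 2√3 ℏ.
The minimum angle with z is arccos(3/√12) ≈ 30.00°.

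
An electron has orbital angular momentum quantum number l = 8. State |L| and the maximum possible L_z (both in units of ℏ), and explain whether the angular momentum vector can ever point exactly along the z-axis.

No: L_z,max = 8ℏ < |L| = 6√2 ℏ ≈ 8.485ℏ

|L| = 6√2 ℏ ≈ 8.4853ℏ, while L_z,max = lℏ = 8ℏ.
Since |L| > L_z,max, the vector can never point exactly along z; the closest it comes is θ_min = arccos(8/√72) ≈ 19.5°.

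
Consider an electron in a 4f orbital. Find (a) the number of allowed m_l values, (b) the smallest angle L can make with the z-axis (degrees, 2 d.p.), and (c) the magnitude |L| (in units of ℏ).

The 4f subshell has l = 3.
There are 2l+1 = 7 values of m_l.
cos θ_min = 3/√12, so θ_min ≈ 30.00°.
|L| = ℏ√(3·4) = 2√3 ℏ ≈ 3.464ℏ.

7 values; θ_min ≈ 30.00°; |L| = 2√3 ℏ ≈ 3.464ℏ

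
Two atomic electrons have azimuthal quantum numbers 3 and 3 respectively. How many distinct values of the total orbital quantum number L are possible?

Angular momentum addition gives L = |l₁ − l₂|, …, l₁ + l₂.
Allowed values: L = 0, 1, 2, 3, 4, 5, 6.
That is 7 values.

7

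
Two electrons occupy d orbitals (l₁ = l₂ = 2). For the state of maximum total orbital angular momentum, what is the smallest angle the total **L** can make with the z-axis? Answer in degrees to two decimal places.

θ_min ≈ 26.57°

L runs from |2 − 2| = 0 to 2 + 2 = 4.
Allowed values: L = 0, 1, 2, 3, 4.
The maximum is L = 4, with |L_tot| = ℏ√(4·5) = 2√5 ℏ.
The minimum angle with z is arccos(4/√20) ≈ 26.57°.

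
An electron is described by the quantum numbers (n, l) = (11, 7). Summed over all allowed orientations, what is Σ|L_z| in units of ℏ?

The allowed m_l values are -7, -6, -5, -4, -3, -2, -1, 0, 1, 2, 3, 4, 5, 6, 7.
Σ|m_l| = l(l+1) = 56.

Σ|L_z| = 56 ℏ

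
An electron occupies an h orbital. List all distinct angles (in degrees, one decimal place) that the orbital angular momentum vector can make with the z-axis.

θ ∈ {24.1°, 43.1°, 56.8°, 68.6°, 79.5°, 90.0°, 100.5°, 111.4°, 123.2°, 136.9°, 155.9°}

The letter h corresponds to l = 5.
|L|² = l(l+1)ℏ² = 30ℏ², so |L| = √30 ℏ.
cos θ = m_l/√30 for each m_l ∈ {-5, -4, -3, -2, -1, 0, 1, 2, 3, 4, 5}.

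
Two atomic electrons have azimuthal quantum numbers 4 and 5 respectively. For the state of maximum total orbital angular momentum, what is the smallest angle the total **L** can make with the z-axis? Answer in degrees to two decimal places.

θ_min ≈ 18.43°

The total orbital quantum number L ranges from |l₁ − l₂| to l₁ + l₂ in integer steps.
So L can be 1, 2, 3, 4, 5, 6, 7, 8, 9.
The maximum is L = 9, with |L_tot| = ℏ√(9·10) = 3√10 ℏ.
The minimum angle with z is arccos(9/√90) ≈ 18.43°.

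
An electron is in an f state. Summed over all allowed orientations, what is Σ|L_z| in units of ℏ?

An f state has l = 3.
m_l ∈ {-3, -2, -1, 0, 1, 2, 3}.
Σ|m_l| = 2(1+2+…+3) = 12.

Σ|L_z| = 12 ℏ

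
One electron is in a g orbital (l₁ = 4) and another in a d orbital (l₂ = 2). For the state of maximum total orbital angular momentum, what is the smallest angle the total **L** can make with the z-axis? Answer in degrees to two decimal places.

Angular momentum addition gives L = |l₁ − l₂|, …, l₁ + l₂.
So L can be 2, 3, 4, 5, 6.
The maximum is L = 6, with |L_tot| = ℏ√(6·7) = √42 ℏ.
The minimum angle with z is arccos(6/√42) ≈ 22.21°.

θ_min ≈ 22.21°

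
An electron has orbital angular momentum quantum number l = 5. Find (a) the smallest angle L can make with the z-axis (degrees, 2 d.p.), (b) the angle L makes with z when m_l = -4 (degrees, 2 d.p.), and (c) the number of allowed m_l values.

cos θ_min = 5/√30, so θ_min ≈ 24.09°.
For m_l = -4: cos θ = -4/√30, θ ≈ 136.91°.
There are 2l+1 = 11 values of m_l.

θ_min ≈ 24.09°; θ(m_l=-4) ≈ 136.91°; 11 values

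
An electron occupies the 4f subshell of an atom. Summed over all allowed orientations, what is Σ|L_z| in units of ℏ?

For 4f, l = 3.
m_l runs from −3 to 3, i.e. {-3, -2, -1, 0, 1, 2, 3}.
Σ|m_l| = l(l+1) = 12.

Σ|L_z| = 12 ℏ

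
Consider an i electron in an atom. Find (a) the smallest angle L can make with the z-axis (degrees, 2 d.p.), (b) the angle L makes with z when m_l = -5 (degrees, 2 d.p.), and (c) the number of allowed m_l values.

For an i orbital, l = 6.
cos θ_min = 6/√42, so θ_min ≈ 22.21°.
For m_l = -5: cos θ = -5/√42, θ ≈ 140.49°.
There are 2l+1 = 13 values of m_l.

θ_min ≈ 22.21°; θ(m_l=-5) ≈ 140.49°; 13 values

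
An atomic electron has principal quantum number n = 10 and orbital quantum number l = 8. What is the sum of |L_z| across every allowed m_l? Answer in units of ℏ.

Σ|L_z| = 72 ℏ

m_l ∈ {-8, -7, -6, -5, -4, -3, -2, -1, 0, 1, 2, 3, 4, 5, 6, 7, 8}.
Σ|m_l| = l(l+1) = 72.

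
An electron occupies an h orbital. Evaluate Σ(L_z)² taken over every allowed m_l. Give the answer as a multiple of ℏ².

The letter h corresponds to l = 5.
m_l ∈ {-5, -4, -3, -2, -1, 0, 1, 2, 3, 4, 5}.
Summing m² from −5 to 5: Σ m_l² = 110.

Σ(L_z)² = 110 ℏ²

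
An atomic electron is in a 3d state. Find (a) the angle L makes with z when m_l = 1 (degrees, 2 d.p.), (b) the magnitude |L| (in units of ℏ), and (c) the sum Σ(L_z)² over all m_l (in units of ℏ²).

θ(m_l=1) ≈ 65.91°; |L| = √6 ℏ ≈ 2.449ℏ; Σ(L_z)² = 10 ℏ²

3d means n = 3, l = 2.
For m_l = 1: cos θ = 1/√6, θ ≈ 65.91°.
|L| = ℏ√(2·3) = √6 ℏ ≈ 2.449ℏ.
Σ m_l² = 10, so Σ(L_z)² = 10 ℏ².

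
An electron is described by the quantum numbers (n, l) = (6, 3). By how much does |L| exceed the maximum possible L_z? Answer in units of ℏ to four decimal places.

|L| − L_z,max ≈ 0.4641ℏ

|L| = 2√3 ℏ ≈ 3.4641ℏ, while L_z,max = lℏ = 3ℏ.
The difference is (2√3 − 3)ℏ ≈ 0.4641ℏ.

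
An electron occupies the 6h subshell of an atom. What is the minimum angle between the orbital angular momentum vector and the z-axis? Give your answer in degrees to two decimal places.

For 6h, l = 5.
|L| = ℏ√(l(l+1)) = √30 ℏ.
The smallest angle corresponds to the largest L_z, i.e. m_l = l = 5, giving L_z = 5ℏ.
cos θ_min = 5/√30, so θ_min ≈ 24.09°.

θ_min ≈ 24.09°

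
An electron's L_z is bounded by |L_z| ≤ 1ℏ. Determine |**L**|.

|L| = √2 ℏ ≈ 1.414ℏ

L_z,max = lℏ, so l = 1.
Then |L| = ℏ√(1·2) = √2 ℏ.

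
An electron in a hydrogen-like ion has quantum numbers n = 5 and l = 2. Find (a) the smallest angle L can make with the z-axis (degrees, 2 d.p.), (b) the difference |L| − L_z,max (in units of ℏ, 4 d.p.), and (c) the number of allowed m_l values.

cos θ_min = 2/√6, so θ_min ≈ 35.26°.
|L| − L_z,max = (√6 − 2)ℏ ≈ 0.4495ℏ.
There are 2l+1 = 5 values of m_l.

θ_min ≈ 35.26°; |L|−L_z,max ≈ 0.4495ℏ; 5 values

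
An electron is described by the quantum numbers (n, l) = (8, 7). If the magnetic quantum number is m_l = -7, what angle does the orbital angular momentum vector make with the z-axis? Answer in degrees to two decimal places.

|L| = √(l(l+1)) ℏ = 2√14 ℏ.
L_z = m_l ℏ = −7ℏ.
cos θ = L_z/|L| = -7/√56, so θ ≈ 159.30°.

θ ≈ 159.30°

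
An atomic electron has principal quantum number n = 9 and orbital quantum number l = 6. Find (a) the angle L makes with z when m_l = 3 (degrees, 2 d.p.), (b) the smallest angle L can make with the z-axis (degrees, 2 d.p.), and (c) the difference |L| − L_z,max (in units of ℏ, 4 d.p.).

θ(m_l=3) ≈ 62.42°; θ_min ≈ 22.21°; |L|−L_z,max ≈ 0.4807ℏ

For m_l = 3: cos θ = 3/√42, θ ≈ 62.42°.
cos θ_min = 6/√42, so θ_min ≈ 22.21°.
|L| − L_z,max = (√42 − 6)ℏ ≈ 0.4807ℏ.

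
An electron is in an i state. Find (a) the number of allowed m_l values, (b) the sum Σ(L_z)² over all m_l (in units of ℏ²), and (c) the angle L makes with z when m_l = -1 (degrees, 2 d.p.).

13 values; Σ(L_z)² = 182 ℏ²; θ(m_l=-1) ≈ 98.88°

The letter i corresponds to l = 6.
There are 2l+1 = 13 values of m_l.
Σ m_l² = 182, so Σ(L_z)² = 182 ℏ².
For m_l = -1: cos θ = -1/√42, θ ≈ 98.88°.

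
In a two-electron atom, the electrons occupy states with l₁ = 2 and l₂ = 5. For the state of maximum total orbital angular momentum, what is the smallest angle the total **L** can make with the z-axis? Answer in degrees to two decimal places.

Angular momentum addition gives L = |l₁ − l₂|, …, l₁ + l₂.
Allowed values: L = 3, 4, 5, 6, 7.
The maximum is L = 7, with |L_tot| = ℏ√(7·8) = 2√14 ℏ.
The minimum angle with z is arccos(7/√56) ≈ 20.70°.

θ_min ≈ 20.70°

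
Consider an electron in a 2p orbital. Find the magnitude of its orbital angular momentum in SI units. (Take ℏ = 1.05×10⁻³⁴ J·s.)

|L| = 1.48×10⁻³⁴ J·s

2p means n = 2, l = 1.
|L| = ℏ√(l(l+1)) = ℏ√(1·2) = √2 ℏ
Numerically, |L| = 1.414 × (1.05×10⁻³⁴ J·s) = 1.48×10⁻³⁴ J·s.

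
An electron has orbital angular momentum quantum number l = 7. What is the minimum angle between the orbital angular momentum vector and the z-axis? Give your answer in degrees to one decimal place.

|L| = ℏ√(l(l+1)) = 2√14 ℏ.
The smallest angle corresponds to the largest L_z, i.e. m_l = l = 7, giving L_z = 7ℏ.
cos θ_min = 7/√56, so θ_min ≈ 20.7°.

θ_min ≈ 20.7°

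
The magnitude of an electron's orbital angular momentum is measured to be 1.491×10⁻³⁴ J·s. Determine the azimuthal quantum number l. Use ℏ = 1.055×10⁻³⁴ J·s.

l = 1

|L|/ℏ = (1.491×10⁻³⁴)/(1.055×10⁻³⁴) ≈ 1.413.
l(l+1) ≈ 1.413² ≈ 2.00, so l = 1.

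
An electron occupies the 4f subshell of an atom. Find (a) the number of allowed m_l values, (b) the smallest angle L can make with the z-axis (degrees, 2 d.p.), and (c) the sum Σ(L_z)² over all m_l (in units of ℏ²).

7 values; θ_min ≈ 30.00°; Σ(L_z)² = 28 ℏ²

For 4f, l = 3.
There are 2l+1 = 7 values of m_l.
cos θ_min = 3/√12, so θ_min ≈ 30.00°.
Σ m_l² = 28, so Σ(L_z)² = 28 ℏ².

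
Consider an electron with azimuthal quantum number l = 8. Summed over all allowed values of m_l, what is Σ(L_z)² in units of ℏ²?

m_l runs from −8 to 8, i.e. {-8, -7, -6, -5, -4, -3, -2, -1, 0, 1, 2, 3, 4, 5, 6, 7, 8}.
Σ m_l² = 2·(1 + 4 + 9 + 16 + 25 + 36 + 49 + 64) = 408.

Σ(L_z)² = 408 ℏ²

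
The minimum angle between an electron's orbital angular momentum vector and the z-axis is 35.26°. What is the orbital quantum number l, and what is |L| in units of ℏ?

l = 2, |L| = √6 ℏ ≈ 2.449ℏ

At minimum angle, m_l = l, so cos θ = l/√(l(l+1)); cos²θ = l/(l+1) = 0.6667.
Thus l = 0.6667/(1 − 0.6667) ≈ 2.
Then |L| = ℏ√(2·3) = √6 ℏ.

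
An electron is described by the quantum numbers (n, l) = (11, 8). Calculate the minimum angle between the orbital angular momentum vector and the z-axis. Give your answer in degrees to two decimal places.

θ_min ≈ 19.47°

|L|² = l(l+1)ℏ² = 72ℏ², so |L| = 6√2 ℏ.
The smallest angle corresponds to the largest L_z, i.e. m_l = l = 8, giving L_z = 8ℏ.
cos θ_min = 8/√72, so θ_min ≈ 19.47°.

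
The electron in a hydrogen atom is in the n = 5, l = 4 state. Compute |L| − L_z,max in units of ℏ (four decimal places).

|L| = 2√5 ℏ ≈ 4.4721ℏ, while L_z,max = lℏ = 4ℏ.
The difference is (2√5 − 4)ℏ ≈ 0.4721ℏ.

|L| − L_z,max ≈ 0.4721ℏ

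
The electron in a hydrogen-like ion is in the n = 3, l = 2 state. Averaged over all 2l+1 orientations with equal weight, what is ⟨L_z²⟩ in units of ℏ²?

m_l ∈ {-2, -1, 0, 1, 2}.
Average of L_z² over 5 states: 10/5 ℏ² = 2 ℏ².

⟨L_z²⟩ = 2 ℏ²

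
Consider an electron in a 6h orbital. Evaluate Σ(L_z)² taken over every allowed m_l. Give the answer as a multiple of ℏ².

Σ(L_z)² = 110 ℏ²

The 6h subshell has l = 5.
m_l runs from −5 to 5, i.e. {-5, -4, -3, -2, -1, 0, 1, 2, 3, 4, 5}.
Σ m_l² = 2·(1 + 4 + 9 + 16 + 25) = 110.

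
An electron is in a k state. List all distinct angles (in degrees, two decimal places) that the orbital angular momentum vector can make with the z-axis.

θ ∈ {20.70°, 36.70°, 48.08°, 57.69°, 66.37°, 74.50°, 82.32°, 90.00°, 97.68°, 105.50°, 113.63°, 122.31°, 131.92°, 143.30°, 159.30°}

A k state has l = 7.
|L| = ℏ√(l(l+1)) = 2√14 ℏ.
cos θ = m_l/√56 for each m_l ∈ {-7, -6, -5, -4, -3, -2, -1, 0, 1, 2, 3, 4, 5, 6, 7}.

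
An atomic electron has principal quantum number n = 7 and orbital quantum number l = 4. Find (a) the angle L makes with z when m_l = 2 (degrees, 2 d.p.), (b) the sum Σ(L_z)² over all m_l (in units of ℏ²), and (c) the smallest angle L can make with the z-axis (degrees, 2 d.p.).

For m_l = 2: cos θ = 2/√20, θ ≈ 63.43°.
Σ m_l² = 60, so Σ(L_z)² = 60 ℏ².
cos θ_min = 4/√20, so θ_min ≈ 26.57°.

θ(m_l=2) ≈ 63.43°; Σ(L_z)² = 60 ℏ²; θ_min ≈ 26.57°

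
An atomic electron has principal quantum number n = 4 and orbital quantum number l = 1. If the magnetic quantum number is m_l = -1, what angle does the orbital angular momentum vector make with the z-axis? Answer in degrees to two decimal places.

θ ≈ 135.00°

|L| = √(l(l+1)) ℏ = √2 ℏ.
L_z = m_l ℏ = −1ℏ.
cos θ = L_z/|L| = -1/√2, so θ ≈ 135.00°.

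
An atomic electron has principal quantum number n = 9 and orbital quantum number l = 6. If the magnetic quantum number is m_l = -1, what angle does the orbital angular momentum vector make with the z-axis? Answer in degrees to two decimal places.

θ ≈ 98.88°

|L| = √(l(l+1)) ℏ = √42 ℏ.
L_z = m_l ℏ = −1ℏ.
cos θ = L_z/|L| = -1/√42, so θ ≈ 98.88°.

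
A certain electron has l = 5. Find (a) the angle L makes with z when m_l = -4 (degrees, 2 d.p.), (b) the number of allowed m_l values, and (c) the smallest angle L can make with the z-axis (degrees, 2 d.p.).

θ(m_l=-4) ≈ 136.91°; 11 values; θ_min ≈ 24.09°

For m_l = -4: cos θ = -4/√30, θ ≈ 136.91°.
There are 2l+1 = 11 values of m_l.
cos θ_min = 5/√30, so θ_min ≈ 24.09°.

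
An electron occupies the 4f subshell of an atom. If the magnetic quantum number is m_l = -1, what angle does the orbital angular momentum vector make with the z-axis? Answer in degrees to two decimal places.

θ ≈ 106.78°

The 4f subshell has l = 3.
|L|² = l(l+1)ℏ² = 12ℏ², so |L| = 2√3 ℏ.
L_z = m_l ℏ = −1ℏ.
cos θ = L_z/|L| = -1/√12, so θ ≈ 106.78°.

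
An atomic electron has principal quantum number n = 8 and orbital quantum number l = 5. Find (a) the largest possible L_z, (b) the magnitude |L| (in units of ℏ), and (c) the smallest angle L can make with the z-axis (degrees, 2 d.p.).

L_z,max = lℏ = 5ℏ.
|L| = ℏ√(5·6) = √30 ℏ ≈ 5.477ℏ.
cos θ_min = 5/√30, so θ_min ≈ 24.09°.

L_z,max = 5ℏ; |L| = √30 ℏ ≈ 5.477ℏ; θ_min ≈ 24.09°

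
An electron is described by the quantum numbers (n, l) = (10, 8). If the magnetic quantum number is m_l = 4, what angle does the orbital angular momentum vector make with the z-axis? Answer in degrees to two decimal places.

θ ≈ 61.87°

|L|² = l(l+1)ℏ² = 72ℏ², so |L| = 6√2 ℏ.
L_z = m_l ℏ = 4ℏ.
cos θ = L_z/|L| = 4/√72, so θ ≈ 61.87°.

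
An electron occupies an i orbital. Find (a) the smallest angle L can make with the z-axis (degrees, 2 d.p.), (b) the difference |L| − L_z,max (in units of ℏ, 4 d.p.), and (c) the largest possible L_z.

For an i orbital, l = 6.
cos θ_min = 6/√42, so θ_min ≈ 22.21°.
|L| − L_z,max = (√42 − 6)ℏ ≈ 0.4807ℏ.
L_z,max = lℏ = 6ℏ.

θ_min ≈ 22.21°; |L|−L_z,max ≈ 0.4807ℏ; L_z,max = 6ℏ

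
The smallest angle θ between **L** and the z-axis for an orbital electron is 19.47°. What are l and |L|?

l = 8, |L| = 6√2 ℏ ≈ 8.485ℏ

At minimum angle, m_l = l, so cos θ = l/√(l(l+1)); cos²θ = l/(l+1) = 0.8889.
Thus l = 0.8889/(1 − 0.8889) ≈ 8.
Then |L| = ℏ√(8·9) = 6√2 ℏ.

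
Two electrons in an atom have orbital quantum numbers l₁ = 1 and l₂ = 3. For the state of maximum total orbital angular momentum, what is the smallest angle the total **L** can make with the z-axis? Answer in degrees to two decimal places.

By the triangle rule, |l₁ − l₂| ≤ L ≤ l₁ + l₂.
Allowed values: L = 2, 3, 4.
The maximum is L = 4, with |L_tot| = ℏ√(4·5) = 2√5 ℏ.
The minimum angle with z is arccos(4/√20) ≈ 26.57°.

θ_min ≈ 26.57°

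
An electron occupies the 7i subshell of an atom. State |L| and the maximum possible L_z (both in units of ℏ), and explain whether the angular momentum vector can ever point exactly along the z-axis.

No: L_z,max = 6ℏ < |L| = √42 ℏ ≈ 6.481ℏ

For 7i, l = 6.
|L| = √42 ℏ ≈ 6.4807ℏ, while L_z,max = lℏ = 6ℏ.
Since |L| > L_z,max, the vector can never point exactly along z; the closest it comes is θ_min = arccos(6/√42) ≈ 22.2°.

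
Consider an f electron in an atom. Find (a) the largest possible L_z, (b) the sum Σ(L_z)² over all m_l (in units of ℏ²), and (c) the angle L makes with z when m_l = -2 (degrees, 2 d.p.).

L_z,max = 3ℏ; Σ(L_z)² = 28 ℏ²; θ(m_l=-2) ≈ 125.26°

For an f orbital, l = 3.
L_z,max = lℏ = 3ℏ.
Σ m_l² = 28, so Σ(L_z)² = 28 ℏ².
For m_l = -2: cos θ = -2/√12, θ ≈ 125.26°.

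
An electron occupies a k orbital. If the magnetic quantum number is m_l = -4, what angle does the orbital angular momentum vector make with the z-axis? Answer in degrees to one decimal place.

θ ≈ 122.3°

A k state has l = 7.
|L| = √(l(l+1)) ℏ = 2√14 ℏ.
L_z = m_l ℏ = −4ℏ.
cos θ = L_z/|L| = -4/√56, so θ ≈ 122.3°.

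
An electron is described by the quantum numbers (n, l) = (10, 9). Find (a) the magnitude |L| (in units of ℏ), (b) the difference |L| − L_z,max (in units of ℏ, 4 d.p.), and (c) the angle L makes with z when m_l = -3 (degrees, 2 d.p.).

|L| = ℏ√(9·10) = 3√10 ℏ ≈ 9.487ℏ.
|L| − L_z,max = (3√10 − 9)ℏ ≈ 0.4868ℏ.
For m_l = -3: cos θ = -3/√90, θ ≈ 108.43°.

|L| = 3√10 ℏ ≈ 9.487ℏ; |L|−L_z,max ≈ 0.4868ℏ; θ(m_l=-3) ≈ 108.43°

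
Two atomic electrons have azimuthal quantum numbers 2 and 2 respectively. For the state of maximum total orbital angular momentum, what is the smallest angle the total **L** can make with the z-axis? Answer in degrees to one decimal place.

L runs from |2 − 2| = 0 to 2 + 2 = 4.
Allowed values: L = 0, 1, 2, 3, 4.
The maximum is L = 4, with |L_tot| = ℏ√(4·5) = 2√5 ℏ.
The minimum angle with z is arccos(4/√20) ≈ 26.6°.

θ_min ≈ 26.6°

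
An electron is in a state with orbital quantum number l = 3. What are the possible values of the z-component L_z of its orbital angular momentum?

L_z ∈ {−3ℏ, −2ℏ, −ℏ, 0, ℏ, 2ℏ, 3ℏ}

L_z = m_l ℏ with m_l ranging from −l to +l in integer steps.
For l = 3: m_l ∈ {-3, -2, -1, 0, 1, 2, 3}.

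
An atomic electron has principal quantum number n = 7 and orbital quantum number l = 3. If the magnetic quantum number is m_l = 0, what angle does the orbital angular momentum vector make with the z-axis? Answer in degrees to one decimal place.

|L| = √(l(l+1)) ℏ = 2√3 ℏ.
L_z = m_l ℏ = 0ℏ.
cos θ = L_z/|L| = 0/√12, so θ ≈ 90.0°.

θ ≈ 90.0°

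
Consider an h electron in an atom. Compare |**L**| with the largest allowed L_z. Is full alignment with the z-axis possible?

No: L_z,max = 5ℏ < |L| = √30 ℏ ≈ 5.477ℏ

For an h orbital, l = 5.
|L| = √30 ℏ ≈ 5.4772ℏ, while L_z,max = lℏ = 5ℏ.
Since |L| > L_z,max, the vector can never point exactly along z; the closest it comes is θ_min = arccos(5/√30) ≈ 24.1°.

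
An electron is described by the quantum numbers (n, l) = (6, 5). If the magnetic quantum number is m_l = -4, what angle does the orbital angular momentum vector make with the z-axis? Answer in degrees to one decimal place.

θ ≈ 136.9°

|L| = √(l(l+1)) ℏ = √30 ℏ.
L_z = m_l ℏ = −4ℏ.
cos θ = L_z/|L| = -4/√30, so θ ≈ 136.9°.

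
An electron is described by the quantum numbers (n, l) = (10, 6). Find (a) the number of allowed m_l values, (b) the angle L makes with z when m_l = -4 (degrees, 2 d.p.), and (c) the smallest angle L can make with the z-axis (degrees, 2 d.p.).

There are 2l+1 = 13 values of m_l.
For m_l = -4: cos θ = -4/√42, θ ≈ 128.11°.
cos θ_min = 6/√42, so θ_min ≈ 22.21°.

13 values; θ(m_l=-4) ≈ 128.11°; θ_min ≈ 22.21°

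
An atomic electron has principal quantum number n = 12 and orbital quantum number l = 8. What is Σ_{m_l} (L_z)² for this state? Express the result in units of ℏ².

m_l ∈ {-8, -7, -6, -5, -4, -3, -2, -1, 0, 1, 2, 3, 4, 5, 6, 7, 8}.
Summing m² from −8 to 8: Σ m_l² = 408.

Σ(L_z)² = 408 ℏ²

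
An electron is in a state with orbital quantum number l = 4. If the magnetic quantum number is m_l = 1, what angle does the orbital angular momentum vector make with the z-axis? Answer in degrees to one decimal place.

|L|² = l(l+1)ℏ² = 20ℏ², so |L| = 2√5 ℏ.
L_z = m_l ℏ = 1ℏ.
cos θ = L_z/|L| = 1/√20, so θ ≈ 77.1°.

θ ≈ 77.1°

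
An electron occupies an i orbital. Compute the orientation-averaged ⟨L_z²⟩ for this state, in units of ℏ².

⟨L_z²⟩ = 14 ℏ²

The letter i corresponds to l = 6.
The allowed m_l values are -6, -5, -4, -3, -2, -1, 0, 1, 2, 3, 4, 5, 6.
⟨L_z²⟩ = ℏ²·(Σ m_l²)/(2l+1) = ℏ²·182/13 = 14ℏ².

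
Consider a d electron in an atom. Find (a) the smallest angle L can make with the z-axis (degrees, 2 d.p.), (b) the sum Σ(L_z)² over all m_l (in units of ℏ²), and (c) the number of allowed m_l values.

θ_min ≈ 35.26°; Σ(L_z)² = 10 ℏ²; 5 values

For a d orbital, l = 2.
cos θ_min = 2/√6, so θ_min ≈ 35.26°.
Σ m_l² = 10, so Σ(L_z)² = 10 ℏ².
There are 2l+1 = 5 values of m_l.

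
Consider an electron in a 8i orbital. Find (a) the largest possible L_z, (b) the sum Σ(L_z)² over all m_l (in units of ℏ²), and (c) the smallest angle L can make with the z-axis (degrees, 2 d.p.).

For 8i, l = 6.
L_z,max = lℏ = 6ℏ.
Σ m_l² = 182, so Σ(L_z)² = 182 ℏ².
cos θ_min = 6/√42, so θ_min ≈ 22.21°.

L_z,max = 6ℏ; Σ(L_z)² = 182 ℏ²; θ_min ≈ 22.21°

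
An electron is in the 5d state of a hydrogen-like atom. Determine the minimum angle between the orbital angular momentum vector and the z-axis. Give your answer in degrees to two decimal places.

θ_min ≈ 35.26°

For 5d, l = 2.
|L|² = l(l+1)ℏ² = 6ℏ², so |L| = √6 ℏ.
The smallest angle corresponds to the largest L_z, i.e. m_l = l = 2, giving L_z = 2ℏ.
cos θ_min = 2/√6, so θ_min ≈ 35.26°.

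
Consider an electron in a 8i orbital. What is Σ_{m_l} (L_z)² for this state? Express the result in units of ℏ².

8i means n = 8, l = 6.
The allowed m_l values are -6, -5, -4, -3, -2, -1, 0, 1, 2, 3, 4, 5, 6.
Σ m_l² = 2·(1 + 4 + 9 + 16 + 25 + 36) = 182.

Σ(L_z)² = 182 ℏ²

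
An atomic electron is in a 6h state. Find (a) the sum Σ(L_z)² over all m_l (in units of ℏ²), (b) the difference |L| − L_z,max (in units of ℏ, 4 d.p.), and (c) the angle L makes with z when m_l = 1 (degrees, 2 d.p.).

Σ(L_z)² = 110 ℏ²; |L|−L_z,max ≈ 0.4772ℏ; θ(m_l=1) ≈ 79.48°

For 6h, l = 5.
Σ m_l² = 110, so Σ(L_z)² = 110 ℏ².
|L| − L_z,max = (√30 − 5)ℏ ≈ 0.4772ℏ.
For m_l = 1: cos θ = 1/√30, θ ≈ 79.48°.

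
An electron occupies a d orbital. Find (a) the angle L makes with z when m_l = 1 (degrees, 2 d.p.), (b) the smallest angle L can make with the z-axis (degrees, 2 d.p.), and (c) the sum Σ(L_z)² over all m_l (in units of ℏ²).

θ(m_l=1) ≈ 65.91°; θ_min ≈ 35.26°; Σ(L_z)² = 10 ℏ²

The letter d corresponds to l = 2.
For m_l = 1: cos θ = 1/√6, θ ≈ 65.91°.
cos θ_min = 2/√6, so θ_min ≈ 35.26°.
Σ m_l² = 10, so Σ(L_z)² = 10 ℏ².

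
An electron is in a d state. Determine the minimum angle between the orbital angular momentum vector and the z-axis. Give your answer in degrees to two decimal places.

θ_min ≈ 35.26°

A d state has l = 2.
|L|² = l(l+1)ℏ² = 6ℏ², so |L| = √6 ℏ.
The smallest angle corresponds to the largest L_z, i.e. m_l = l = 2, giving L_z = 2ℏ.
cos θ_min = 2/√6, so θ_min ≈ 35.26°.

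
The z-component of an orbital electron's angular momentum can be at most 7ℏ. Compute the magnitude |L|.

The maximum L_z equals lℏ, giving l = 7.
|L| = ℏ√(l(l+1)) = 2√14 ℏ.

|L| = 2√14 ℏ ≈ 7.483ℏ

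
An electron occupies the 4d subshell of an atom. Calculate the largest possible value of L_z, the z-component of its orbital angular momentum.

For 4d, l = 2.
L_z = m_l ℏ with m_l ∈ {−2, …, 2}; the maximum is m_l = 2.

L_z,max = 2ℏ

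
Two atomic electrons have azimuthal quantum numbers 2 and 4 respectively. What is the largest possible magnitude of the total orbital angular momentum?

L runs from |2 − 4| = 2 to 2 + 4 = 6.
So L can be 2, 3, 4, 5, 6.
The largest magnitude corresponds to L = 6: |L_tot| = ℏ√(6·7) = √42 ℏ.

|L_tot|_max = √42 ℏ ≈ 6.481ℏ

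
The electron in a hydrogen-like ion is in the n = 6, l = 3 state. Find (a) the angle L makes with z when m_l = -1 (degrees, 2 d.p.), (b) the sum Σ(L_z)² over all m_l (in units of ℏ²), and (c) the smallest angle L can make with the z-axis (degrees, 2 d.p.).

θ(m_l=-1) ≈ 106.78°; Σ(L_z)² = 28 ℏ²; θ_min ≈ 30.00°

For m_l = -1: cos θ = -1/√12, θ ≈ 106.78°.
Σ m_l² = 28, so Σ(L_z)² = 28 ℏ².
cos θ_min = 3/√12, so θ_min ≈ 30.00°.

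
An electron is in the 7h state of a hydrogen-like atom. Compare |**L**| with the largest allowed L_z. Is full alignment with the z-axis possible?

7h means n = 7, l = 5.
|L| = √30 ℏ ≈ 5.4772ℏ, while L_z,max = lℏ = 5ℏ.
Since |L| > L_z,max, the vector can never point exactly along z; the closest it comes is θ_min = arccos(5/√30) ≈ 24.1°.

No: L_z,max = 5ℏ < |L| = √30 ℏ ≈ 5.477ℏ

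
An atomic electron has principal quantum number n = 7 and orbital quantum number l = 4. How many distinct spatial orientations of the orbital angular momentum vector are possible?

The number of m_l values is 2l + 1 = 2·4 + 1 = 9.

9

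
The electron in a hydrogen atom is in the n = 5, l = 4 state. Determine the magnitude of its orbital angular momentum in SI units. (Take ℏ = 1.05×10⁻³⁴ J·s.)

|L| = ℏ√(l(l+1)) = ℏ√(4·5) = 2√5 ℏ
Numerically, |L| = 4.472 × (1.05×10⁻³⁴ J·s) = 4.70×10⁻³⁴ J·s.

|L| = 4.70×10⁻³⁴ J·s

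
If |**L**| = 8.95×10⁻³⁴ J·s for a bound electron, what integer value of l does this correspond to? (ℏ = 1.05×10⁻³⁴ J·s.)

In units of ℏ, |L| ≈ 8.524.
Set l(l+1) = 72.66; the integer solution is l = 8.

l = 8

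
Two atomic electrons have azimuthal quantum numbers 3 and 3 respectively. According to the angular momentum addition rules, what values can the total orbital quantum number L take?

By the triangle rule, |l₁ − l₂| ≤ L ≤ l₁ + l₂.
Allowed values: L = 0, 1, 2, 3, 4, 5, 6.

L = 0, 1, 2, 3, 4, 5, 6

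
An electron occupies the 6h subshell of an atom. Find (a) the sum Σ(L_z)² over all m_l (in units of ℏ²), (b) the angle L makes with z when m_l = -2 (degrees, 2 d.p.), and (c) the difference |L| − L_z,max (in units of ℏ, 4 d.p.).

Σ(L_z)² = 110 ℏ²; θ(m_l=-2) ≈ 111.42°; |L|−L_z,max ≈ 0.4772ℏ

6h means n = 6, l = 5.
Σ m_l² = 110, so Σ(L_z)² = 110 ℏ².
For m_l = -2: cos θ = -2/√30, θ ≈ 111.42°.
|L| − L_z,max = (√30 − 5)ℏ ≈ 0.4772ℏ.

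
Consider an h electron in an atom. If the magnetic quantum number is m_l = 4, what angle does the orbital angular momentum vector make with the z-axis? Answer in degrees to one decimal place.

θ ≈ 43.1°

H corresponds to l = 5.
|L|² = l(l+1)ℏ² = 30ℏ², so |L| = √30 ℏ.
L_z = m_l ℏ = 4ℏ.
cos θ = L_z/|L| = 4/√30, so θ ≈ 43.1°.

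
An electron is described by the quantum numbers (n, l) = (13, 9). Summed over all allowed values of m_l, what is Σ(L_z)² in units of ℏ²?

Σ(L_z)² = 570 ℏ²

m_l runs from −9 to 9, i.e. {-9, -8, -7, -6, -5, -4, -3, -2, -1, 0, 1, 2, 3, 4, 5, 6, 7, 8, 9}.
Σ m_l² = 2·(1 + 4 + 9 + 16 + 25 + 36 + 49 + 64 + 81) = 570.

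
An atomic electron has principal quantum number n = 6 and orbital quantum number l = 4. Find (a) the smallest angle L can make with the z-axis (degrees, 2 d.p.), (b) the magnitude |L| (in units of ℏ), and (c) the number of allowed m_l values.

θ_min ≈ 26.57°; |L| = 2√5 ℏ ≈ 4.472ℏ; 9 values

cos θ_min = 4/√20, so θ_min ≈ 26.57°.
|L| = ℏ√(4·5) = 2√5 ℏ ≈ 4.472ℏ.
There are 2l+1 = 9 values of m_l.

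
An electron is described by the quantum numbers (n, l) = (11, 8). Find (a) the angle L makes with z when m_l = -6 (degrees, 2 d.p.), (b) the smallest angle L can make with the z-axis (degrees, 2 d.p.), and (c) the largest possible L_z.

θ(m_l=-6) ≈ 135.00°; θ_min ≈ 19.47°; L_z,max = 8ℏ

For m_l = -6: cos θ = -6/√72, θ ≈ 135.00°.
cos θ_min = 8/√72, so θ_min ≈ 19.47°.
L_z,max = lℏ = 8ℏ.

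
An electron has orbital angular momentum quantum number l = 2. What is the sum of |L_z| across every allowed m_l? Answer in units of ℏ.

m_l runs from −2 to 2, i.e. {-2, -1, 0, 1, 2}.
Σ|m_l| = l(l+1) = 6.

Σ|L_z| = 6 ℏ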